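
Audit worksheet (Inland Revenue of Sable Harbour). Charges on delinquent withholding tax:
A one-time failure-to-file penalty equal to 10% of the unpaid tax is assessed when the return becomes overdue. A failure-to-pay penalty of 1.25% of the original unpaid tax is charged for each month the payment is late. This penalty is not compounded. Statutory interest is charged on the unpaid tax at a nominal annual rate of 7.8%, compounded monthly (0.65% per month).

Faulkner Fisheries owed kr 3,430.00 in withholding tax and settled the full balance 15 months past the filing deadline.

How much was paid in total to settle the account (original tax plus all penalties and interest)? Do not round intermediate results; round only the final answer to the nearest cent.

Failure-to-file penalty: 10% × kr 3,430.00 = kr 343.00
Failure-to-pay penalty = 1.25% × kr 3,430.00 × 15 mo = kr 643.13…
Interest: kr 3,430.00 × ((1 + 0.0065)^15 − 1) = kr 3,430.00 × 0.1020637… = kr 350.0784…
Total = kr 3,430.00 + kr 986.1250 + kr 350.0784… = kr 4,766.20

kr 4,766.20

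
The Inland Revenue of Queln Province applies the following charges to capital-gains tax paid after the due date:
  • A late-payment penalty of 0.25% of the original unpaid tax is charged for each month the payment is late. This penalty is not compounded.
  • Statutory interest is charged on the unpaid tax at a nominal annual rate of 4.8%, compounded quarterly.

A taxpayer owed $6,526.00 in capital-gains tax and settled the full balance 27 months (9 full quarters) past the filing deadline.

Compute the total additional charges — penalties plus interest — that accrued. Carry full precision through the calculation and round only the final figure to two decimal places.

Late-payment penalty = 0.25% × $6,526.00 × 27 mo = $440.51…
Interest (4.8%/yr ÷ 4 = 1.2%/quarter): $6,526.00 × ((1 + 0.012)^9 − 1) = $739.6033…
Penalties + interest = $440.5050 + $739.6033… = $1,180.11

$1,180.11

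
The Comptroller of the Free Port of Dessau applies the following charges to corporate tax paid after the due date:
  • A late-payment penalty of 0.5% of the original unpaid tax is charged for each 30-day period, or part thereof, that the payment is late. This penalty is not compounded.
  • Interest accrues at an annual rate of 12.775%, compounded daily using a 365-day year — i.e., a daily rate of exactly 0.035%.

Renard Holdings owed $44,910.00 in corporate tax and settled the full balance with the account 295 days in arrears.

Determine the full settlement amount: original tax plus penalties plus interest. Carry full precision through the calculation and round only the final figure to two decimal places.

$52,039.40

Penalty periods: ⌈295/30⌉ = 10; penalty = 10 × 0.5% × $44,910.00 = $2,245.50
Interest: $44,910.00 × ((1 + 0.00035)^295 − 1) = $44,910.00 × 0.10874854… = $4,883.8968…
Total = $44,910.00 + $2,245.5000 + $4,883.8968… = $52,039.40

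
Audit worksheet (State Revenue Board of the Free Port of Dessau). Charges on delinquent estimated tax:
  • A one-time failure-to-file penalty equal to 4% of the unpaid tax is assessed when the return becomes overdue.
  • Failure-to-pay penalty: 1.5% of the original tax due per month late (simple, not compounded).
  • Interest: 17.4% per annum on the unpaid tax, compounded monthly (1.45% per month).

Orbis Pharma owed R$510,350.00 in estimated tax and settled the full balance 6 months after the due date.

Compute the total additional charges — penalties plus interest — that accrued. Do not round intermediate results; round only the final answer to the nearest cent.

Failure-to-file penalty: 4% × R$510,350.00 = R$20,414.00
Failure-to-pay penalty = 1.5% × R$510,350.00 × 6 mo = R$45,931.50
Interest: R$510,350.00 × ((1 + 0.0145)^6 − 1) = R$510,350.00 × 0.0902154… = R$46,041.4240…
Penalties + interest = R$66,345.5000 + R$46,041.4240… = R$112,386.92

R$112,386.92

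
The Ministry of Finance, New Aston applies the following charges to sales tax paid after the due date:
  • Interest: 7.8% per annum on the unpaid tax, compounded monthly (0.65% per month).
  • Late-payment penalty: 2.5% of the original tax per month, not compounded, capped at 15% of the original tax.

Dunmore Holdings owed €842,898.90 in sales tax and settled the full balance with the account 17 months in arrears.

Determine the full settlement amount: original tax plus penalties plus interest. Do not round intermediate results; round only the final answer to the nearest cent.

€1,067,478.41

Penalty (uncapped): 17 × 2.5% × €842,898.90 = €358,232.03…; cap = 15% × €842,898.90 = €126,434.84… → penalty = €126,434.84…
Interest: €842,898.90 × ((1 + 0.0065)^17 − 1) = €842,898.90 × 0.1164371… = €98,144.6750…
Total = €842,898.90 + €126,434.8350 + €98,144.6750… = €1,067,478.41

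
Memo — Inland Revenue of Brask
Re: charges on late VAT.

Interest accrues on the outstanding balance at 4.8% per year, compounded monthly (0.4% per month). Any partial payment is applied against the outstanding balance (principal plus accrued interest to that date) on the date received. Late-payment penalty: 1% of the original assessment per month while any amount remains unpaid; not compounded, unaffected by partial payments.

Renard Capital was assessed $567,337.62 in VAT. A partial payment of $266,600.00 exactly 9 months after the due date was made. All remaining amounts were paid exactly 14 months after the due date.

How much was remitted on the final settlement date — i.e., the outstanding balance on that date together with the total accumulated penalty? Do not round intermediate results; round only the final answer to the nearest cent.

Balance at month 9: $567,337.6200 × (1 + 0.004)^9 = $588,091.6292…
After $266,600.00 payment: $588,091.6292… − $266,600.00 = $321,491.6292…
Balance at month 14: $321,491.6292… × (1 + 0.004)^5 = $327,973.1066…
Penalty: 14 × 1% × $567,337.62 = $79,427.27…
Final settlement = outstanding balance + penalty = $327,973.1066… + $79,427.27… = $407,400.37

$407,400.37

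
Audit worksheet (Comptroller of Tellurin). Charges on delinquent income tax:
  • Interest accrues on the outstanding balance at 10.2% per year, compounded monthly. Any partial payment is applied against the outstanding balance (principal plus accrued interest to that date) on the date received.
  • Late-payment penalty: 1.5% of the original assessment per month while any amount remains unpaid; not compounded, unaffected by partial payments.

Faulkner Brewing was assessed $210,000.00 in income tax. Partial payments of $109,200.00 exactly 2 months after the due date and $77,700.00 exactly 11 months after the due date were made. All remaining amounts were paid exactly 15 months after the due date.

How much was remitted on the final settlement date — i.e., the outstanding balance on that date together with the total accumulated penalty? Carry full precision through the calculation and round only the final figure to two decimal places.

Monthly rate = 10.2% ÷ 12 = 0.85%
Balance at month 2: $210,000.0000 × (1 + 0.0085)^2 = $213,585.1725
After $109,200.00 payment: $213,585.1725 − $109,200.00 = $104,385.1725
Balance at month 11: $104,385.1725 × (1 + 0.0085)^9 = $112,647.5981…
After $77,700.00 payment: $112,647.5981… − $77,700.00 = $34,947.5981…
Balance at month 15: $34,947.5981… × (1 + 0.0085)^4 = $36,151.0523…
Penalty: 15 × 1.5% × $210,000.00 = $47,250.00
Final settlement = outstanding balance + penalty = $36,151.0523… + $47,250.00 = $83,401.05

$83,401.05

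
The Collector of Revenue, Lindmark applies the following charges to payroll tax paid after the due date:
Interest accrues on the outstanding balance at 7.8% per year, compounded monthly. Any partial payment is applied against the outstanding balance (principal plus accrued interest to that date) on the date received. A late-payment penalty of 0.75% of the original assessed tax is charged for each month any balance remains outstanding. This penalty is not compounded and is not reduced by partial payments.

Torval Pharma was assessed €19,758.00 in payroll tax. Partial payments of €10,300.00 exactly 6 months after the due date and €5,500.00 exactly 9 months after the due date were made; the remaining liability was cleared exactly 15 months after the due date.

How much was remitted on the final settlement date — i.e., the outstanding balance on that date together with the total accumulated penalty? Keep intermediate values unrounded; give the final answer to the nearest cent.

Monthly rate = 7.8% ÷ 12 = 0.65%
Balance at month 6: €19,758.0000 × (1 + 0.0065)^6 = €20,541.1927…
After €10,300.00 payment: €20,541.1927… − €10,300.00 = €10,241.1927…
Balance at month 9: €10,241.1927… × (1 + 0.0065)^3 = €10,442.1968…
After €5,500.00 payment: €10,442.1968… − €5,500.00 = €4,942.1968…
Balance at month 15: €4,942.1968… × (1 + 0.0065)^6 = €5,138.1019…
Penalty: 15 × 0.75% × €19,758.00 = €2,222.78…
Final settlement = outstanding balance + penalty = €5,138.1019… + €2,222.78… = €7,360.88

€7,360.88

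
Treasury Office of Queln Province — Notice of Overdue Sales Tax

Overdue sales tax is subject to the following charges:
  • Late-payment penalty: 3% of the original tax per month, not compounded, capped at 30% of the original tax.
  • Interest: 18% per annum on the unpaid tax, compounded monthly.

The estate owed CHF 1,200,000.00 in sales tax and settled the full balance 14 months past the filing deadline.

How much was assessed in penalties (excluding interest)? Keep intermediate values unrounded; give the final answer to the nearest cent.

CHF 360,000.00

Penalty (uncapped): 14 × 3% × CHF 1,200,000.00 = CHF 504,000.00; cap = 30% × CHF 1,200,000.00 = CHF 360,000.00 → penalty = CHF 360,000.00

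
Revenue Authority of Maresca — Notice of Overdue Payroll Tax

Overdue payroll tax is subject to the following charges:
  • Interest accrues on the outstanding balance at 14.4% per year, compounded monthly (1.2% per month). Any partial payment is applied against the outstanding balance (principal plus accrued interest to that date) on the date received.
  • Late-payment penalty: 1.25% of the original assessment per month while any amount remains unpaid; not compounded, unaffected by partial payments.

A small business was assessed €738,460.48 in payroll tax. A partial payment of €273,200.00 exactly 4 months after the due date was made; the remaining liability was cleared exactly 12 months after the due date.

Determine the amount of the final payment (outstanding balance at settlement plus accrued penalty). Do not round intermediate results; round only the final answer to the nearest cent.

€662,319.07

Balance at month 4: €738,460.4800 × (1 + 0.012)^4 = €774,549.7324…
After €273,200.00 payment: €774,549.7324… − €273,200.00 = €501,349.7324…
Balance at month 12: €501,349.7324… × (1 + 0.012)^8 = €551,549.9982…
Penalty: 12 × 1.25% × €738,460.48 = €110,769.07…
Final settlement = outstanding balance + penalty = €551,549.9982… + €110,769.07… = €662,319.07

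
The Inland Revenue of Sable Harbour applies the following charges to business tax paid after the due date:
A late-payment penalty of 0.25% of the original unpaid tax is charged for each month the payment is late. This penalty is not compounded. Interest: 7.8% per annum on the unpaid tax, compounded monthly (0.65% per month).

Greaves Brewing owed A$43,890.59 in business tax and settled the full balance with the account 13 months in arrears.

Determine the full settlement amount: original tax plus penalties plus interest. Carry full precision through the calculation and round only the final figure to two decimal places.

A$49,173.93

Late-payment penalty = 0.25% × A$43,890.59 × 13 mo = A$1,426.44…
Interest: A$43,890.59 × ((1 + 0.0065)^13 − 1) = A$43,890.59 × 0.0878753… = A$3,856.9003…
Total = A$43,890.59 + A$1,426.4442… + A$3,856.9003… = A$49,173.93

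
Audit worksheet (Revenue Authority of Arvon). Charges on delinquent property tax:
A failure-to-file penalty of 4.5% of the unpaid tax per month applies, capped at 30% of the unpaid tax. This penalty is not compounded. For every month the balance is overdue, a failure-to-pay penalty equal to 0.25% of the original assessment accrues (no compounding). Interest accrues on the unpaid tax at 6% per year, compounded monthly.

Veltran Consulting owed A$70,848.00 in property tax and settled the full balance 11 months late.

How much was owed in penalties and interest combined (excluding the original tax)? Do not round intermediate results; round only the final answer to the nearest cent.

Failure-to-file: 11 × 4.5% × A$70,848.00 = A$35,069.76, capped at 30% × A$70,848.00 = A$21,254.40
Failure-to-pay penalty: 11 × 0.25% × A$70,848.00 = A$1,948.32
Interest (6%/yr ÷ 12 = 0.5%/month): A$70,848.00 × ((1 + 0.005)^11 − 1) = A$3,995.5320…
Penalties + interest = A$23,202.7200 + A$3,995.5320… = A$27,198.25

A$27,198.25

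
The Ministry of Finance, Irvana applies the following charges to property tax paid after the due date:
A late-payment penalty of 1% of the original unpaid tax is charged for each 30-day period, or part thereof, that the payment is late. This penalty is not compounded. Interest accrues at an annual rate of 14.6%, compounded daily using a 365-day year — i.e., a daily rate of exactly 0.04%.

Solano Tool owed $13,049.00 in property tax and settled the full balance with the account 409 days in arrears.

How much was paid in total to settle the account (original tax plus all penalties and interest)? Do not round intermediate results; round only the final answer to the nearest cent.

Penalty periods: ⌈409/30⌉ = 14; penalty = 14 × 1% × $13,049.00 = $1,826.86
Interest: $13,049.00 × ((1 + 0.0004)^409 − 1) = $13,049.00 × 0.17770460… = $2,318.8673…
Total = $13,049.00 + $1,826.8600 + $2,318.8673… = $17,194.73

$17,194.73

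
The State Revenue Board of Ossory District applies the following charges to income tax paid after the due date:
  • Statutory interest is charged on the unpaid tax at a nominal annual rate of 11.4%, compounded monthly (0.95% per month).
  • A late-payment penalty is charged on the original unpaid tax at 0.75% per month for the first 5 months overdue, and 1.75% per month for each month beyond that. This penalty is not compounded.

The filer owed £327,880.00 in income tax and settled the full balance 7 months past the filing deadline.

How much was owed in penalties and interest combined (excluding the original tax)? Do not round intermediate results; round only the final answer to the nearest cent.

Penalty, months 1–5: 5 × 0.75% × £327,880.00 = £12,295.50
Penalty, months 6–7: 2 × 1.75% × £327,880.00 = £11,475.80
Interest: £327,880.00 × ((1 + 0.0095)^7 − 1) = £327,880.00 × 0.0684255… = £22,435.3676…
Penalties + interest = £23,771.3000 + £22,435.3676… = £46,206.67

£46,206.67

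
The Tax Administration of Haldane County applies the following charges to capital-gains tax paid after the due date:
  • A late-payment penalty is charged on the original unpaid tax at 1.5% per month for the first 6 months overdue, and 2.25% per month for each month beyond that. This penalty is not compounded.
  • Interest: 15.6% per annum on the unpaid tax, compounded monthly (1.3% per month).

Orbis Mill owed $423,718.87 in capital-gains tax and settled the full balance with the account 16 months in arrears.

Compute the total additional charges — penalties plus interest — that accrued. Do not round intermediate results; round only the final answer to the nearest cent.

$230,742.03

Penalty, months 1–6: 6 × 1.5% × $423,718.87 = $38,134.70…
Penalty, months 7–16: 10 × 2.25% × $423,718.87 = $95,336.75…
Interest: $423,718.87 × ((1 + 0.013)^16 − 1) = $423,718.87 × 0.2295640… = $97,270.5827…
Penalties + interest = $133,471.4441… + $97,270.5827… = $230,742.03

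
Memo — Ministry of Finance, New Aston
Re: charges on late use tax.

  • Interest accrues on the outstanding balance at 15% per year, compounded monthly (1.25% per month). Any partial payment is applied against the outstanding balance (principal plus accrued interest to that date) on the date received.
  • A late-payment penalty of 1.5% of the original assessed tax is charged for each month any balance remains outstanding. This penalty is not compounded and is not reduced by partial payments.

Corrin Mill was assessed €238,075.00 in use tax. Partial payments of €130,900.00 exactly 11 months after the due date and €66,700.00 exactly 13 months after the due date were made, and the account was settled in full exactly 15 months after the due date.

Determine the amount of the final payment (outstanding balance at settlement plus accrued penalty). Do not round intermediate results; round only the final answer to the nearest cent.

€134,459.92

Balance at month 11: €238,075.0000 × (1 + 0.0125)^11 = €272,934.9450…
After €130,900.00 payment: €272,934.9450… − €130,900.00 = €142,034.9450…
Balance at month 13: €142,034.9450… × (1 + 0.0125)^2 = €145,608.0116…
After €66,700.00 payment: €145,608.0116… − €66,700.00 = €78,908.0116…
Balance at month 15: €78,908.0116… × (1 + 0.0125)^2 = €80,893.0412…
Penalty: 15 × 1.5% × €238,075.00 = €53,566.88…
Final settlement = outstanding balance + penalty = €80,893.0412… + €53,566.88… = €134,459.92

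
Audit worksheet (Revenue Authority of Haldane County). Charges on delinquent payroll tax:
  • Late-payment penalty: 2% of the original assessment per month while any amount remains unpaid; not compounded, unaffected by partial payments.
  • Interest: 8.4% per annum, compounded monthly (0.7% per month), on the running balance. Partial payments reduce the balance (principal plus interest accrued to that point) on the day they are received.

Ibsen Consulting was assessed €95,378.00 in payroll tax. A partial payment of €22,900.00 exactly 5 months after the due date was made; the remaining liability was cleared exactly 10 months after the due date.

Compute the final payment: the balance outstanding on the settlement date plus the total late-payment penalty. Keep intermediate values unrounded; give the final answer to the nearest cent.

€97,631.54

Balance at month 5: €95,378.0000 × (1 + 0.007)^5 = €98,763.2935…
After €22,900.00 payment: €98,763.2935… − €22,900.00 = €75,863.2935…
Balance at month 10: €75,863.2935… × (1 + 0.007)^5 = €78,555.9429…
Penalty: 10 × 2% × €95,378.00 = €19,075.60
Final settlement = outstanding balance + penalty = €78,555.9429… + €19,075.60 = €97,631.54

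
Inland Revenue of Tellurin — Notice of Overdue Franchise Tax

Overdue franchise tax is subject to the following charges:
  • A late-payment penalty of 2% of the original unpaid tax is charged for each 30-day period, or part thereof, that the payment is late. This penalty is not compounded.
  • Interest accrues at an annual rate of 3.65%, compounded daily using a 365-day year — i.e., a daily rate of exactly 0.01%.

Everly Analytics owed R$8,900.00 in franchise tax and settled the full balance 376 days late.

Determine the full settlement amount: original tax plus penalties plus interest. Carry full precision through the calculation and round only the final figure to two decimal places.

R$11,554.99

Penalty periods: ⌈376/30⌉ = 13; penalty = 13 × 2% × R$8,900.00 = R$2,314.00
Interest: R$8,900.00 × ((1 + 0.0001)^376 − 1) = R$8,900.00 × 0.03831387… = R$340.9935…
Total = R$8,900.00 + R$2,314.0000 + R$340.9935… = R$11,554.99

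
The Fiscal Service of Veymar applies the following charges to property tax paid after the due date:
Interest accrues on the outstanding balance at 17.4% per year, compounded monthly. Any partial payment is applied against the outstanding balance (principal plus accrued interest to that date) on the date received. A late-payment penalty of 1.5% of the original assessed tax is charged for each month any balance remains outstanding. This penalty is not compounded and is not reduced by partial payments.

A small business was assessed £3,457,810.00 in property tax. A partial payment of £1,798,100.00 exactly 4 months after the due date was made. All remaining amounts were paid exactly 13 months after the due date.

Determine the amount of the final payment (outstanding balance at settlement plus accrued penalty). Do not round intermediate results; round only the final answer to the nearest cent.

£2,796,881.08

Monthly rate = 17.4% ÷ 12 = 1.45%
Balance at month 4: £3,457,810.0000 × (1 + 0.0145)^4 = £3,662,767.3264…
After £1,798,100.00 payment: £3,662,767.3264… − £1,798,100.00 = £1,864,667.3264…
Balance at month 13: £1,864,667.3264… × (1 + 0.0145)^9 = £2,122,608.1299…
Penalty: 13 × 1.5% × £3,457,810.00 = £674,272.95
Final settlement = outstanding balance + penalty = £2,122,608.1299… + £674,272.95 = £2,796,881.08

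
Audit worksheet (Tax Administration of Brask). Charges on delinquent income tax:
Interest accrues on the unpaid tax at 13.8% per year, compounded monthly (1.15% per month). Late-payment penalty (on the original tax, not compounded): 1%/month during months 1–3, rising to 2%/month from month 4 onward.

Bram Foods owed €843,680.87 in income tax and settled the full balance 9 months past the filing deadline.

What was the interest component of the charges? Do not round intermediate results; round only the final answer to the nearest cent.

Interest: €843,680.87 × ((1 + 0.0115)^9 − 1) = €843,680.87 × 0.1083910… = €91,447.3987…

€91,447.40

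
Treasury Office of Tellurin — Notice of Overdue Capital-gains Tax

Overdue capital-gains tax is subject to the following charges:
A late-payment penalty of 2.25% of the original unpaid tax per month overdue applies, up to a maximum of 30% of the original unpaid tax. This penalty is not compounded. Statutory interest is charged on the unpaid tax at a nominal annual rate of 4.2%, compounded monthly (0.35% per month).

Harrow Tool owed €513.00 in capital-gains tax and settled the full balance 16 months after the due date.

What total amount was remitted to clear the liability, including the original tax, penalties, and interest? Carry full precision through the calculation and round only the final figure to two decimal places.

€696.39

Penalty (uncapped): 16 × 2.25% × €513.00 = €184.68; cap = 30% × €513.00 = €153.90 → penalty = €153.90
Interest: €513.00 × ((1 + 0.0035)^16 − 1) = €513.00 × 0.0574943… = €29.4946…
Total = €513.00 + €153.9000 + €29.4946… = €696.39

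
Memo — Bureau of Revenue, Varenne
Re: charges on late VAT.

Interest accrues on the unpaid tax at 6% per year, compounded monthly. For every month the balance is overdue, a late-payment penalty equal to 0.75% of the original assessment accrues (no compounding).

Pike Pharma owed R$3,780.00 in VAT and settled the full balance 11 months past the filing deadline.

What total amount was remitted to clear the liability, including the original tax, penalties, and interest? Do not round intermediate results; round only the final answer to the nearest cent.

Late-payment penalty = 0.75% × R$3,780.00 × 11 mo = R$311.85
Interest (6%/yr ÷ 12 = 0.5%/month): R$3,780.00 × ((1 + 0.005)^11 − 1) = R$213.1762…
Total = R$3,780.00 + R$311.8500 + R$213.1762… = R$4,305.03

R$4,305.03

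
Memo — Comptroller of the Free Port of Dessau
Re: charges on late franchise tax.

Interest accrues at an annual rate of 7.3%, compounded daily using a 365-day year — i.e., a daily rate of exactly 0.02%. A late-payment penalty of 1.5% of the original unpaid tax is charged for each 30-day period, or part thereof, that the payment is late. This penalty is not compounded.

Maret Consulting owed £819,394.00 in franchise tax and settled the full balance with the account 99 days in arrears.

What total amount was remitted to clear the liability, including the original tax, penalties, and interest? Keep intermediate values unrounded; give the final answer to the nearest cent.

Penalty periods: ⌈99/30⌉ = 4; penalty = 4 × 1.5% × £819,394.00 = £49,163.64
Interest: £819,394.00 × ((1 + 0.0002)^99 − 1) = £819,394.00 × 0.01999530… = £16,384.0295…
Total = £819,394.00 + £49,163.6400 + £16,384.0295… = £884,941.67

£884,941.67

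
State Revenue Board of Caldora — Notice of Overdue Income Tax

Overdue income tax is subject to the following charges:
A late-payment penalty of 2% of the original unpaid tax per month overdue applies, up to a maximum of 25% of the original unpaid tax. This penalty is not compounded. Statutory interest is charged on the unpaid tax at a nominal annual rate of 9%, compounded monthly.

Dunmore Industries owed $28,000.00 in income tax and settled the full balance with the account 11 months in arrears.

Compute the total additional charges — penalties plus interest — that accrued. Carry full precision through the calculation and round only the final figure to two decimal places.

Penalty: 11 × 2% × $28,000.00 = $6,160.00 (below the 25% cap of $7,000.00)
Interest (9%/yr ÷ 12 = 0.75%/month): $28,000.00 × ((1 + 0.0075)^11 − 1) = $2,398.6036…
Penalties + interest = $6,160.0000 + $2,398.6036… = $8,558.60

$8,558.60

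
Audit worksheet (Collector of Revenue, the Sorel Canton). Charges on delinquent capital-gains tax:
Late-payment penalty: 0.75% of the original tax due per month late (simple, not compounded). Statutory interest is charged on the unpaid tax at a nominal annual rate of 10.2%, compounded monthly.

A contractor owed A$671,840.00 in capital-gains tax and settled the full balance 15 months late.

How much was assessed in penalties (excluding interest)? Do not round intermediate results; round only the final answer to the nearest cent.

A$75,582.00

Late-payment penalty = 0.75% × A$671,840.00 × 15 mo = A$75,582.00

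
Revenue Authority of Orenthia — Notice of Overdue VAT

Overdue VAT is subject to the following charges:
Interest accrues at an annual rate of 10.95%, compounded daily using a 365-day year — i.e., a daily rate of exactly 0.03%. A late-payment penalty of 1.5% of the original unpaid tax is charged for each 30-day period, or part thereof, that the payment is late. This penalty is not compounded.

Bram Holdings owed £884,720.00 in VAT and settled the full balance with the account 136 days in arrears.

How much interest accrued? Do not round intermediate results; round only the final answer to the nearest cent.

£36,837.42

Interest: £884,720.00 × ((1 + 0.0003)^136 − 1) = £884,720.00 × 0.04163738… = £36,837.4250…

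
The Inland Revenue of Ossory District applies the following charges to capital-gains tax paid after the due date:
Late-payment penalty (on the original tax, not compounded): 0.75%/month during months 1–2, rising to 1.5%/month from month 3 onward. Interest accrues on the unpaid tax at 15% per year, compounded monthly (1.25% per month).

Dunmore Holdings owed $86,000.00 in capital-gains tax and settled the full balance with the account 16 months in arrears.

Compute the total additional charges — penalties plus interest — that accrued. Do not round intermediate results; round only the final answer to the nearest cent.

$38,260.50

Penalty, months 1–2: 2 × 0.75% × $86,000.00 = $1,290.00
Penalty, months 3–16: 14 × 1.5% × $86,000.00 = $18,060.00
Interest: $86,000.00 × ((1 + 0.0125)^16 − 1) = $86,000.00 × 0.2198895… = $18,910.5011…
Penalties + interest = $19,350.0000 + $18,910.5011… = $38,260.50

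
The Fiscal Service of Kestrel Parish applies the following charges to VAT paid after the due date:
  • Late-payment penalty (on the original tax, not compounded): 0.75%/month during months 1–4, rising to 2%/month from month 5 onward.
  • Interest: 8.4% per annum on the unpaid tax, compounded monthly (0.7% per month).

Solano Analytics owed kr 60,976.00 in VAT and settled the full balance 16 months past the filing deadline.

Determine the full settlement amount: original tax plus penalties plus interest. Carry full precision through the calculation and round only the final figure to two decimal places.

kr 84,639.35

Penalty, months 1–4: 4 × 0.75% × kr 60,976.00 = kr 1,829.28
Penalty, months 5–16: 12 × 2% × kr 60,976.00 = kr 14,634.24
Interest: kr 60,976.00 × ((1 + 0.007)^16 − 1) = kr 60,976.00 × 0.1180765… = kr 7,199.8341…
Total = kr 60,976.00 + kr 16,463.5200 + kr 7,199.8341… = kr 84,639.35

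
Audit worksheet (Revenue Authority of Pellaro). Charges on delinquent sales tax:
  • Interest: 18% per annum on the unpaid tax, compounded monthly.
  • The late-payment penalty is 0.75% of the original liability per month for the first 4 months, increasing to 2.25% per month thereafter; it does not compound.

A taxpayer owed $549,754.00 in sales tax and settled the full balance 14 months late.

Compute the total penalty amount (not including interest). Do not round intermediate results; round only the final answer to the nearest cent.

Penalty, months 1–4: 4 × 0.75% × $549,754.00 = $16,492.62
Penalty, months 5–14: 10 × 2.25% × $549,754.00 = $123,694.65
Total penalty = $16,492.62 + $123,694.65 = $140,187.27

$140,187.27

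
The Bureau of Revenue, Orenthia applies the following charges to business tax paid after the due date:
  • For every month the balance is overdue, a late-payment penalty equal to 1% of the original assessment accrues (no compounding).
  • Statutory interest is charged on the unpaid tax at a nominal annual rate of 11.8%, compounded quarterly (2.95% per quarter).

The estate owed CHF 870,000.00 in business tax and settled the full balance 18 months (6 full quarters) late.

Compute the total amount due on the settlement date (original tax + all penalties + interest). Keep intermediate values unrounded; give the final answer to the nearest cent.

Late-payment penalty = 1% × CHF 870,000.00 × 18 mo = CHF 156,600.00
Interest: CHF 870,000.00 × ((1 + 0.0295)^6 − 1) = CHF 870,000.00 × 0.1905787… = CHF 165,803.4622…
Total = CHF 870,000.00 + CHF 156,600.0000 + CHF 165,803.4622… = CHF 1,192,403.46

CHF 1,192,403.46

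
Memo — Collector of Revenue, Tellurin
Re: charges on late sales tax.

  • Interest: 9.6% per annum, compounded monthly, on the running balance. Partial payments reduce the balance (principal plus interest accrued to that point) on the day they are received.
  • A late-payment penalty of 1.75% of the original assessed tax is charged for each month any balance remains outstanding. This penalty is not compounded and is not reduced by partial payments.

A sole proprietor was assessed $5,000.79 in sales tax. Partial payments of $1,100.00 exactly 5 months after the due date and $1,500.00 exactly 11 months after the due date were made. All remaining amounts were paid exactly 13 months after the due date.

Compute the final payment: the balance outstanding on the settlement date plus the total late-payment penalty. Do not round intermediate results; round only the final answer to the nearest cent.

Monthly rate = 9.6% ÷ 12 = 0.8%
Balance at month 5: $5,000.7900 × (1 + 0.008)^5 = $5,204.0478…
After $1,100.00 payment: $5,204.0478… − $1,100.00 = $4,104.0478…
Balance at month 11: $4,104.0478… × (1 + 0.008)^6 = $4,305.0243…
After $1,500.00 payment: $4,305.0243… − $1,500.00 = $2,805.0243…
Balance at month 13: $2,805.0243… × (1 + 0.008)^2 = $2,850.0842…
Penalty: 13 × 1.75% × $5,000.79 = $1,137.68…
Final settlement = outstanding balance + penalty = $2,850.0842… + $1,137.68… = $3,987.76

$3,987.76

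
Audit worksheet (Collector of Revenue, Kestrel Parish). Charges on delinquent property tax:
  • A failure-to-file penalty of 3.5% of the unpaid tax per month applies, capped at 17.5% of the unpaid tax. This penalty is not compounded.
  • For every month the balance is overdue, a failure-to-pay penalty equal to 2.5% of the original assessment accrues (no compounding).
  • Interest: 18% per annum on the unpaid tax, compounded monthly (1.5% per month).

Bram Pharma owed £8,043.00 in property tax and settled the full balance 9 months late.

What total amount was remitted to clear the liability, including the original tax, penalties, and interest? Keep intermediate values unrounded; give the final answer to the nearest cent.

£12,413.49

Failure-to-file: 9 × 3.5% × £8,043.00 = £2,533.55…, capped at 17.5% × £8,043.00 = £1,407.53…
Failure-to-pay penalty = 2.5% × £8,043.00 × 9 mo = £1,809.68…
Interest: £8,043.00 × ((1 + 0.015)^9 − 1) = £8,043.00 × 0.1433900… = £1,153.2856…
Total = £8,043.00 + £3,217.2000 + £1,153.2856… = £12,413.49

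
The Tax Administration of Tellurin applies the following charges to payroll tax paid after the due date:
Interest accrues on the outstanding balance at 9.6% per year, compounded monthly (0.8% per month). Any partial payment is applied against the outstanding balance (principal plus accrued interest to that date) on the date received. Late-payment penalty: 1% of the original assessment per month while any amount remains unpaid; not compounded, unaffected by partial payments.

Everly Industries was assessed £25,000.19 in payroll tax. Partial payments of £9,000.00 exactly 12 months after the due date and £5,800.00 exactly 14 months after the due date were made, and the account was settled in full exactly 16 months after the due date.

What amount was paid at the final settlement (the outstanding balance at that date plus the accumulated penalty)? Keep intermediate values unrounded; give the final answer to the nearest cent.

£17,214.96

Balance at month 12: £25,000.1900 × (1 + 0.008)^12 = £27,508.6764…
After £9,000.00 payment: £27,508.6764… − £9,000.00 = £18,508.6764…
Balance at month 14: £18,508.6764… × (1 + 0.008)^2 = £18,805.9998…
After £5,800.00 payment: £18,805.9998… − £5,800.00 = £13,005.9998…
Balance at month 16: £13,005.9998… × (1 + 0.008)^2 = £13,214.9282…
Penalty: 16 × 1% × £25,000.19 = £4,000.03…
Final settlement = outstanding balance + penalty = £13,214.9282… + £4,000.03… = £17,214.96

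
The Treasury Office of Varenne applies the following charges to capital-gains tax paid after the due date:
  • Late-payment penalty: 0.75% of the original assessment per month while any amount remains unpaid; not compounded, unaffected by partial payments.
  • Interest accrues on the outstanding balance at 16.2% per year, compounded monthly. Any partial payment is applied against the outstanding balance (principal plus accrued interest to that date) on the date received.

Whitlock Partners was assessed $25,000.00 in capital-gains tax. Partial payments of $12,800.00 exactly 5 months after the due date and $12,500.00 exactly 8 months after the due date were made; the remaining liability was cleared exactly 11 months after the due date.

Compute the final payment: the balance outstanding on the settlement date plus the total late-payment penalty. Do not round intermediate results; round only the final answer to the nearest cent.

Monthly rate = 16.2% ÷ 12 = 1.35%
Balance at month 5: $25,000.0000 × (1 + 0.0135)^5 = $26,733.6818…
After $12,800.00 payment: $26,733.6818… − $12,800.00 = $13,933.6818…
Balance at month 8: $13,933.6818… × (1 + 0.0135)^3 = $14,505.6484…
After $12,500.00 payment: $14,505.6484… − $12,500.00 = $2,005.6484…
Balance at month 11: $2,005.6484… × (1 + 0.0135)^3 = $2,087.9787…
Penalty: 11 × 0.75% × $25,000.00 = $2,062.50
Final settlement = outstanding balance + penalty = $2,087.9787… + $2,062.50 = $4,150.48

$4,150.48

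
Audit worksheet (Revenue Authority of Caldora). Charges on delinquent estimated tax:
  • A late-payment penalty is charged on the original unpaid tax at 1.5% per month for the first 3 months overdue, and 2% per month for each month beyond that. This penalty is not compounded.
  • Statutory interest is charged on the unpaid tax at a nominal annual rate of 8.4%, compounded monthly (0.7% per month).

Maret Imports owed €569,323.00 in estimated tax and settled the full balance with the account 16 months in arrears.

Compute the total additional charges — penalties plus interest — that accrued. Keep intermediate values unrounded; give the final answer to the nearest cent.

€240,867.20

Penalty, months 1–3: 3 × 1.5% × €569,323.00 = €25,619.54…
Penalty, months 4–16: 13 × 2% × €569,323.00 = €148,023.98
Interest: €569,323.00 × ((1 + 0.007)^16 − 1) = €569,323.00 × 0.1180765… = €67,223.6810…
Penalties + interest = €173,643.5150 + €67,223.6810… = €240,867.20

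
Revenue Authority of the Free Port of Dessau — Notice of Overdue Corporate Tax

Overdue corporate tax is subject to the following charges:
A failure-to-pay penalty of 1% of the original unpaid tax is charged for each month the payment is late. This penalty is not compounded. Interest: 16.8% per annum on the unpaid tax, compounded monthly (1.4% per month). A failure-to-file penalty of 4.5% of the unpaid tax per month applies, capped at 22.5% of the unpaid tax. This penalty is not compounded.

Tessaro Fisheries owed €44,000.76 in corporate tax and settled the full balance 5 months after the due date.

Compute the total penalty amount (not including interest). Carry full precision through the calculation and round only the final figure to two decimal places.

€12,100.21

Failure-to-file: 5 × 4.5% × €44,000.76 = €9,900.17…, capped at 22.5% × €44,000.76 = €9,900.17…
Failure-to-pay penalty: 5 × 1% × €44,000.76 = €2,200.04…
Total penalty = €9,900.17… + €2,200.04… = €12,100.21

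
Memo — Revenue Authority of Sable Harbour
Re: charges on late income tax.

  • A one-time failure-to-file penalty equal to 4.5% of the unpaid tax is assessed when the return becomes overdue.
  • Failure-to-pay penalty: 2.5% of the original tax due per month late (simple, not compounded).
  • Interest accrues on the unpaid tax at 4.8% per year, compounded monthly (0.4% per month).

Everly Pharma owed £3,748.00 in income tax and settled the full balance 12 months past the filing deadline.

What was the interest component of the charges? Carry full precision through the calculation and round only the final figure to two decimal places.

Interest: £3,748.00 × ((1 + 0.004)^12 − 1) = £3,748.00 × 0.0490702… = £183.9151…

£183.92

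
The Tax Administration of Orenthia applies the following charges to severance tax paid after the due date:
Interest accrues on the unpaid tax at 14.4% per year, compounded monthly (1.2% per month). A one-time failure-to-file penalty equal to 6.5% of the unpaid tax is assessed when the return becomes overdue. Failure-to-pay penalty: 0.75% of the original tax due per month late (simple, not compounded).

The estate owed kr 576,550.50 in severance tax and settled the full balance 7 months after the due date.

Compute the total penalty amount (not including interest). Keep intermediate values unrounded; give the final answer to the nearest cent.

Failure-to-file penalty: 6.5% × kr 576,550.50 = kr 37,475.78…
Failure-to-pay penalty = 0.75% × kr 576,550.50 × 7 mo = kr 30,268.90…
Total penalty = kr 37,475.78… + kr 30,268.90… = kr 67,744.68

kr 67,744.68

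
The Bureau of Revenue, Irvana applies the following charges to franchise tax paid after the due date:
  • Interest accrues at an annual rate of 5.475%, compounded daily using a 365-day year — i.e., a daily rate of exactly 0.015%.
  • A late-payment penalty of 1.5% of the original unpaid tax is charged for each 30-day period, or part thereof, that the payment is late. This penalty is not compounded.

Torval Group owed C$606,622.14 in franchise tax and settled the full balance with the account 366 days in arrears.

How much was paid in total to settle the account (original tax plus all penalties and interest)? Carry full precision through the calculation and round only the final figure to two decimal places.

Penalty periods: ⌈366/30⌉ = 13; penalty = 13 × 1.5% × C$606,622.14 = C$118,291.32…
Interest: C$606,622.14 × ((1 + 0.00015)^366 − 1) = C$606,622.14 × 0.05643062… = C$34,232.0613…
Total = C$606,622.14 + C$118,291.3173 + C$34,232.0613… = C$759,145.52

C$759,145.52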